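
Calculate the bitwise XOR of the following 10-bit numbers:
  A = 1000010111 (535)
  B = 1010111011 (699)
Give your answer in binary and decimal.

Apply ^ to each column (1 where bits differ):
  1000010111
^ 1010111011
------------
  0010101100

Answer: 0010101100 (172)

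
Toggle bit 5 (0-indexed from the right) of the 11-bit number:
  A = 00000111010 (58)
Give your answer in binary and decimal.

Mask = 1 << 5 = 00000100000
Bit 5 of A is 1; XOR with the mask flips it to 0.
  00000111010
^ 00000100000
-------------
  00000011010

Answer: 00000011010 (26)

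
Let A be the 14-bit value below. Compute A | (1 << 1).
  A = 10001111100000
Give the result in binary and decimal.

Mask = 1 << 1 = 00000000000010
Bit 1 of A is 0, so OR-ing with the mask flips it to 1.
  10001111100000
| 00000000000010
----------------
  10001111100010

Answer: 10001111100010 (9186)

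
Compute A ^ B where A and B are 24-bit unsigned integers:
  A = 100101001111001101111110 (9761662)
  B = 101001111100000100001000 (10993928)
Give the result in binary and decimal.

Apply ^ to each column (1 where bits differ):
  100101001111001101111110
^ 101001111100000100001000
--------------------------
  001100110011001001110110

Answer: 001100110011001001110110 (3355254)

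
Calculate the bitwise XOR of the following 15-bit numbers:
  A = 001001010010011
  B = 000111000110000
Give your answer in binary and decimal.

Apply ^ to each column (1 where bits differ):
  001001010010011
^ 000111000110000
-----------------
  001110010100011

Answer: 001110010100011 (7331)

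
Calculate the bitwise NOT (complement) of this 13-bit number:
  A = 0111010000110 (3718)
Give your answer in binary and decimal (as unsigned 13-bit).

Flip each bit (0->1, 1->0):
  0111010000110
  1000101111001

Answer: 1000101111001 (4473)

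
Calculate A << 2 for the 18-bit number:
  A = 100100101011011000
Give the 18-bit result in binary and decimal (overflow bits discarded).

Shift left by 2: drop the top 2 bit(s), append 2 zero(s) on the right.
  100100101011011000  ->  discard [10], keep [0100101011011000], append 00
= 010010101101100000

Answer: 010010101101100000 (76640)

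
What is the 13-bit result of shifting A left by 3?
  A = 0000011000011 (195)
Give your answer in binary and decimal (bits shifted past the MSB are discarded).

Shift left by 3: drop the top 3 bit(s), append 3 zero(s) on the right.
  0000011000011  ->  discard [000], keep [0011000011], append 000
= 0011000011000

Answer: 0011000011000 (1560)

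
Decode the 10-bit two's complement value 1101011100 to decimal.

MSB is 1, so the value is negative. Find the magnitude:
1. Invert bits:  0010100011
2. Add 1:        0010100100  = 164
3. Apply sign:   -164

Answer: -164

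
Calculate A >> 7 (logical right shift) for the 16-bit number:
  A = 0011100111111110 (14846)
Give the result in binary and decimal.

Logical shift right by 7: drop the bottom 7 bit(s), prepend 7 zero(s) on the left.
  0011100111111110  ->  keep [001110011], discard [1111110], prepend 0000000
= 0000000001110011

Answer: 0000000001110011 (115)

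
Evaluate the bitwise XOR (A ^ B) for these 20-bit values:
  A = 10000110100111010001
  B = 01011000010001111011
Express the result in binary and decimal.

Apply ^ to each column (1 where bits differ):
  10000110100111010001
^ 01011000010001111011
----------------------
  11011110110110101010

Answer: 11011110110110101010 (912810)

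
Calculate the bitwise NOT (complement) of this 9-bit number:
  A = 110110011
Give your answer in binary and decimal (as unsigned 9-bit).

Flip each bit (0->1, 1->0):
  110110011
  001001100

Answer: 001001100 (76)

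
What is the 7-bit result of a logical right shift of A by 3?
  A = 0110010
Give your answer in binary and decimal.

Logical shift right by 3: drop the bottom 3 bit(s), prepend 3 zero(s) on the left.
  0110010  ->  keep [0110], discard [010], prepend 000
= 0000110

Answer: 0000110 (6)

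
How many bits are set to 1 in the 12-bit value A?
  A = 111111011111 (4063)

111111011111
1-bits at positions (from bit 0 = LSB): 0, 1, 2, 3, 4, 6, 7, 8, 9, 10, 11
Count = 11

Answer: 11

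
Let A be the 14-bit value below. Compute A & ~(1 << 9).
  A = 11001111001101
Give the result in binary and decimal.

Mask = ~(1 << 9) = 11110111111111
Bit 9 of A is 1, so AND-ing with the mask clears it to 0.
  11001111001101
& 11110111111111
----------------
  11000111001101

Answer: 11000111001101 (12749)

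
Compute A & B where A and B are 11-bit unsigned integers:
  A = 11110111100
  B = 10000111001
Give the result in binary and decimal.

Apply & to each column (1 only where both bits are 1):
  11110111100
& 10000111001
-------------
  10000111000

Answer: 10000111000 (1080)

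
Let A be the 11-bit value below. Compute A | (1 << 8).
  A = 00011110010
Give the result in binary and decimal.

Mask = 1 << 8 = 00100000000
Bit 8 of A is 0, so OR-ing with the mask flips it to 1.
  00011110010
| 00100000000
-------------
  00111110010

Answer: 00111110010 (498)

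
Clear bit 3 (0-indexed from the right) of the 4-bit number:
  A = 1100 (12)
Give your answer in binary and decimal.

Mask = ~(1 << 3) = 0111
Bit 3 of A is 1, so AND-ing with the mask clears it to 0.
  1100
& 0111
------
  0100

Answer: 0100 (4)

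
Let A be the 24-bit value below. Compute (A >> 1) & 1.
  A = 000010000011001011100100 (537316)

Bit 1 is the 2nd from the right.
  000010000011001011100100
                        ^
That bit is 0.

Answer: 0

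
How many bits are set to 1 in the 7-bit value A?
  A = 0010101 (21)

0010101
1-bits at positions (from bit 0 = LSB): 0, 2, 4
Count = 3

Answer: 3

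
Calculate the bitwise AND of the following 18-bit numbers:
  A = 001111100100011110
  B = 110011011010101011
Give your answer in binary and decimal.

Apply & to each column (1 only where both bits are 1):
  001111100100011110
& 110011011010101011
--------------------
  000011000000001010

Answer: 000011000000001010 (12298)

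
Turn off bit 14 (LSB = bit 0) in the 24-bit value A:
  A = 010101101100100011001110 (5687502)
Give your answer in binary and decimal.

Mask = ~(1 << 14) = 111111111011111111111111
Bit 14 of A is 1, so AND-ing with the mask clears it to 0.
  010101101100100011001110
& 111111111011111111111111
--------------------------
  010101101000100011001110

Answer: 010101101000100011001110 (5671118)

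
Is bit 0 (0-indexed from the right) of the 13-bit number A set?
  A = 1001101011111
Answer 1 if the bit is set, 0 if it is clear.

Bit 0 is the 1st from the right.
  1001101011111
              ^
That bit is 1.

Answer: 1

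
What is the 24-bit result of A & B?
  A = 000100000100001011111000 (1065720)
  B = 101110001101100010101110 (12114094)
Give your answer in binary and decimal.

Apply & to each column (1 only where both bits are 1):
  000100000100001011111000
& 101110001101100010101110
--------------------------
  000100000100000010101000

Answer: 000100000100000010101000 (1065128)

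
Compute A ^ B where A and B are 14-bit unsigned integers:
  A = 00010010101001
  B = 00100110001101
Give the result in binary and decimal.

Apply ^ to each column (1 where bits differ):
  00010010101001
^ 00100110001101
----------------
  00110100100100

Answer: 00110100100100 (3364)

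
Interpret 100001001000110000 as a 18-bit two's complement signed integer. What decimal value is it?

MSB is 1, so the value is negative. Find the magnitude:
1. Invert bits:  011110110111001111
2. Add 1:        011110110111010000  = 126416
3. Apply sign:   -126416

Answer: -126416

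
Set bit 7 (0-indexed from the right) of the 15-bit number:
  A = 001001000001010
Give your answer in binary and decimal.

Mask = 1 << 7 = 000000010000000
Bit 7 of A is 0, so OR-ing with the mask flips it to 1.
  001001000001010
| 000000010000000
-----------------
  001001010001010

Answer: 001001010001010 (4746)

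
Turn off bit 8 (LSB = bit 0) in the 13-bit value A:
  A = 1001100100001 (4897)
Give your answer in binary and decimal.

Mask = ~(1 << 8) = 1111011111111
Bit 8 of A is 1, so AND-ing with the mask clears it to 0.
  1001100100001
& 1111011111111
---------------
  1001000100001

Answer: 1001000100001 (4641)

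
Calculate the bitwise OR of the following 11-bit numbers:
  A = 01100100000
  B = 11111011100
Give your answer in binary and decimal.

Apply | to each column (1 where either bit is 1):
  01100100000
| 11111011100
-------------
  11111111100

Answer: 11111111100 (2044)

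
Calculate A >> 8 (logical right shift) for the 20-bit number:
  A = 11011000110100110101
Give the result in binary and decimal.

Logical shift right by 8: drop the bottom 8 bit(s), prepend 8 zero(s) on the left.
  11011000110100110101  ->  keep [110110001101], discard [00110101], prepend 00000000
= 00000000110110001101

Answer: 00000000110110001101 (3469)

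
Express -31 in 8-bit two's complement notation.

1. Binary of +31:  00011111
2. Invert bits:     11100000
3. Add 1:           11100001

Answer: 11100001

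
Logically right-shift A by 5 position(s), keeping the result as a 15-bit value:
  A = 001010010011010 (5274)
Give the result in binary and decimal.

Logical shift right by 5: drop the bottom 5 bit(s), prepend 5 zero(s) on the left.
  001010010011010  ->  keep [0010100100], discard [11010], prepend 00000
= 000000010100100

Answer: 000000010100100 (164)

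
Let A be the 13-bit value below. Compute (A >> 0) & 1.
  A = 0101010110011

Bit 0 is the 1st from the right.
  0101010110011
              ^
That bit is 1.

Answer: 1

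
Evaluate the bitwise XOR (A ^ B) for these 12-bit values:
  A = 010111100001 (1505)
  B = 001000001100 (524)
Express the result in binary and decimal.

Apply ^ to each column (1 where bits differ):
  010111100001
^ 001000001100
--------------
  011111101101

Answer: 011111101101 (2029)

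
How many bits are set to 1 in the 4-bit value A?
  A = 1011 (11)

1011
1-bits at positions (from bit 0 = LSB): 0, 1, 3
Count = 3

Answer: 3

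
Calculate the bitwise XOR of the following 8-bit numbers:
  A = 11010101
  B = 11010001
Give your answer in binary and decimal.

Apply ^ to each column (1 where bits differ):
  11010101
^ 11010001
----------
  00000100

Answer: 00000100 (4)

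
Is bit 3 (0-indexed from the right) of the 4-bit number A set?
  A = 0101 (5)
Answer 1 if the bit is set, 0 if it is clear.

Bit 3 is the 4th from the right.
  0101
  ^
That bit is 0.

Answer: 0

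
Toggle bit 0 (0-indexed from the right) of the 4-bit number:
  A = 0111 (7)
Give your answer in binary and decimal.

Mask = 1 << 0 = 0001
Bit 0 of A is 1; XOR with the mask flips it to 0.
  0111
^ 0001
------
  0110

Answer: 0110 (6)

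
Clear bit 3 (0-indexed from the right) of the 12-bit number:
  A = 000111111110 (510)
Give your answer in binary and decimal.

Mask = ~(1 << 3) = 111111110111
Bit 3 of A is 1, so AND-ing with the mask clears it to 0.
  000111111110
& 111111110111
--------------
  000111110110

Answer: 000111110110 (502)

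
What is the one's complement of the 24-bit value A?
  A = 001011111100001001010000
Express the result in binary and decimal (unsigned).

Flip each bit (0->1, 1->0):
  001011111100001001010000
  110100000011110110101111

Answer: 110100000011110110101111 (13647279)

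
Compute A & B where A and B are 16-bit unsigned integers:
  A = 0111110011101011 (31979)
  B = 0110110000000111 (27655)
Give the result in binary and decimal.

Apply & to each column (1 only where both bits are 1):
  0111110011101011
& 0110110000000111
------------------
  0110110000000011

Answer: 0110110000000011 (27651)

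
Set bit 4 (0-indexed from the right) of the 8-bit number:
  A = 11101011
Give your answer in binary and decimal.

Mask = 1 << 4 = 00010000
Bit 4 of A is 0, so OR-ing with the mask flips it to 1.
  11101011
| 00010000
----------
  11111011

Answer: 11111011 (251)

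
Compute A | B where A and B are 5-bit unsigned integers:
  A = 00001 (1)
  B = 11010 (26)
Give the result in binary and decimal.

Apply | to each column (1 where either bit is 1):
  00001
| 11010
-------
  11011

Answer: 11011 (27)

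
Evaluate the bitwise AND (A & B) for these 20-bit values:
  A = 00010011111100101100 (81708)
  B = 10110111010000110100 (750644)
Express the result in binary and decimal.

Apply & to each column (1 only where both bits are 1):
  00010011111100101100
& 10110111010000110100
----------------------
  00010011010000100100

Answer: 00010011010000100100 (78884)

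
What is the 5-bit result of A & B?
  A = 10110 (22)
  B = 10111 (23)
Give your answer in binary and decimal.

Apply & to each column (1 only where both bits are 1):
  10110
& 10111
-------
  10110

Answer: 10110 (22)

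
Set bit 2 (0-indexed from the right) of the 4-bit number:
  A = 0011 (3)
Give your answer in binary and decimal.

Mask = 1 << 2 = 0100
Bit 2 of A is 0, so OR-ing with the mask flips it to 1.
  0011
| 0100
------
  0111

Answer: 0111 (7)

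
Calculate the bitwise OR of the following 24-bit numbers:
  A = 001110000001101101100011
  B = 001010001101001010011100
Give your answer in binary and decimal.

Apply | to each column (1 where either bit is 1):
  001110000001101101100011
| 001010001101001010011100
--------------------------
  001110001101101111111111

Answer: 001110001101101111111111 (3726335)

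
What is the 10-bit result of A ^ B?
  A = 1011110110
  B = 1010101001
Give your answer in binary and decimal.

Apply ^ to each column (1 where bits differ):
  1011110110
^ 1010101001
------------
  0001011111

Answer: 0001011111 (95)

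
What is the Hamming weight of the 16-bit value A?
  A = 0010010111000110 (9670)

0010010111000110
1-bits at positions (from bit 0 = LSB): 1, 2, 6, 7, 8, 10, 13
Count = 7

Answer: 7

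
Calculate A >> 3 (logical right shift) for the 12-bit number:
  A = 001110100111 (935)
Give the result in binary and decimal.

Logical shift right by 3: drop the bottom 3 bit(s), prepend 3 zero(s) on the left.
  001110100111  ->  keep [001110100], discard [111], prepend 000
= 000001110100

Answer: 000001110100 (116)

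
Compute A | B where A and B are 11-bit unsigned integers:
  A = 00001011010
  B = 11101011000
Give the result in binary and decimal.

Apply | to each column (1 where either bit is 1):
  00001011010
| 11101011000
-------------
  11101011010

Answer: 11101011010 (1882)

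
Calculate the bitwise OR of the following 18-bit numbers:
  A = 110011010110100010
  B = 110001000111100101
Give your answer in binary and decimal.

Apply | to each column (1 where either bit is 1):
  110011010110100010
| 110001000111100101
--------------------
  110011010111100111

Answer: 110011010111100111 (210407)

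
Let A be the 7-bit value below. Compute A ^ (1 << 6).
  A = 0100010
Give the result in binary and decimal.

Mask = 1 << 6 = 1000000
Bit 6 of A is 0; XOR with the mask flips it to 1.
  0100010
^ 1000000
---------
  1100010

Answer: 1100010 (98)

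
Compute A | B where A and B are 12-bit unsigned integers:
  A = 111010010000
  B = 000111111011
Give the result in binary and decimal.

Apply | to each column (1 where either bit is 1):
  111010010000
| 000111111011
--------------
  111111111011

Answer: 111111111011 (4091)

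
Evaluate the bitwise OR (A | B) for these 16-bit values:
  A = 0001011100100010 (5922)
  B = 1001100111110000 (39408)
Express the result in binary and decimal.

Apply | to each column (1 where either bit is 1):
  0001011100100010
| 1001100111110000
------------------
  1001111111110010

Answer: 1001111111110010 (40946)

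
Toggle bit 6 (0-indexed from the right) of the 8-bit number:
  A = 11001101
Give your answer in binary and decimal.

Mask = 1 << 6 = 01000000
Bit 6 of A is 1; XOR with the mask flips it to 0.
  11001101
^ 01000000
----------
  10001101

Answer: 10001101 (141)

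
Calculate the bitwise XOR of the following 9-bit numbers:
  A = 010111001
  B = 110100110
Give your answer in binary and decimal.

Apply ^ to each column (1 where bits differ):
  010111001
^ 110100110
-----------
  100011111

Answer: 100011111 (287)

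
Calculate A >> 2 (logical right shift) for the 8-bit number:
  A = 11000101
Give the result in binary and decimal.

Logical shift right by 2: drop the bottom 2 bit(s), prepend 2 zero(s) on the left.
  11000101  ->  keep [110001], discard [01], prepend 00
= 00110001

Answer: 00110001 (49)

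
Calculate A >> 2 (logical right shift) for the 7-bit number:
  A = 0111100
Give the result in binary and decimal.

Logical shift right by 2: drop the bottom 2 bit(s), prepend 2 zero(s) on the left.
  0111100  ->  keep [01111], discard [00], prepend 00
= 0001111

Answer: 0001111 (15)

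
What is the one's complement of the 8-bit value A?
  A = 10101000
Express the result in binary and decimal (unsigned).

Flip each bit (0->1, 1->0):
  10101000
  01010111

Answer: 01010111 (87)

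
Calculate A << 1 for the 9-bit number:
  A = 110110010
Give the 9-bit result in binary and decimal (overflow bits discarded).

Shift left by 1: drop the top 1 bit(s), append 1 zero(s) on the right.
  110110010  ->  discard [1], keep [10110010], append 0
= 101100100

Answer: 101100100 (356)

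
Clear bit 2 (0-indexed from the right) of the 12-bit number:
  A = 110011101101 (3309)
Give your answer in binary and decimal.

Mask = ~(1 << 2) = 111111111011
Bit 2 of A is 1, so AND-ing with the mask clears it to 0.
  110011101101
& 111111111011
--------------
  110011101001

Answer: 110011101001 (3305)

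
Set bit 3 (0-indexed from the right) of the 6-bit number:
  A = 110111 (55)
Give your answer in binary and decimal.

Mask = 1 << 3 = 001000
Bit 3 of A is 0, so OR-ing with the mask flips it to 1.
  110111
| 001000
--------
  111111

Answer: 111111 (63)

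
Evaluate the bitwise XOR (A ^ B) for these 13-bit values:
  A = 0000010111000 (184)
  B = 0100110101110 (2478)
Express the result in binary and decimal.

Apply ^ to each column (1 where bits differ):
  0000010111000
^ 0100110101110
---------------
  0100100010110

Answer: 0100100010110 (2326)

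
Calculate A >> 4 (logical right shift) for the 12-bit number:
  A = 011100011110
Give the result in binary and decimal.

Logical shift right by 4: drop the bottom 4 bit(s), prepend 4 zero(s) on the left.
  011100011110  ->  keep [01110001], discard [1110], prepend 0000
= 000001110001

Answer: 000001110001 (113)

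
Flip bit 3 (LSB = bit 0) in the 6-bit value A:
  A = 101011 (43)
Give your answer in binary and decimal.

Mask = 1 << 3 = 001000
Bit 3 of A is 1; XOR with the mask flips it to 0.
  101011
^ 001000
--------
  100011

Answer: 100011 (35)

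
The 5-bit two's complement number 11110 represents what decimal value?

MSB is 1, so the value is negative. Find the magnitude:
1. Invert bits:  00001
2. Add 1:        00010  = 2
3. Apply sign:   -2

Answer: -2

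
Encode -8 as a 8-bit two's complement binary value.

1. Binary of +8:  00001000
2. Invert bits:     11110111
3. Add 1:           11111000

Answer: 11111000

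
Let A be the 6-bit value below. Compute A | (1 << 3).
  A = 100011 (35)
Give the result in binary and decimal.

Mask = 1 << 3 = 001000
Bit 3 of A is 0, so OR-ing with the mask flips it to 1.
  100011
| 001000
--------
  101011

Answer: 101011 (43)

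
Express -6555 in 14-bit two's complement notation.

1. Binary of +6555:  01100110011011
2. Invert bits:     10011001100100
3. Add 1:           10011001100101

Answer: 10011001100101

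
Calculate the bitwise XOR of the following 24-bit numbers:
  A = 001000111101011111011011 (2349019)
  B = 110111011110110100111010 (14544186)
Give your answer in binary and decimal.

Apply ^ to each column (1 where bits differ):
  001000111101011111011011
^ 110111011110110100111010
--------------------------
  111111100011101011100001

Answer: 111111100011101011100001 (16661217)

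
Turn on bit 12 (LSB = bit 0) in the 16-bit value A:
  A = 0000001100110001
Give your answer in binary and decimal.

Mask = 1 << 12 = 0001000000000000
Bit 12 of A is 0, so OR-ing with the mask flips it to 1.
  0000001100110001
| 0001000000000000
------------------
  0001001100110001

Answer: 0001001100110001 (4913)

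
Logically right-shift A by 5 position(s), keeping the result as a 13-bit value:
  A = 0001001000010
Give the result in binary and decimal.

Logical shift right by 5: drop the bottom 5 bit(s), prepend 5 zero(s) on the left.
  0001001000010  ->  keep [00010010], discard [00010], prepend 00000
= 0000000010010

Answer: 0000000010010 (18)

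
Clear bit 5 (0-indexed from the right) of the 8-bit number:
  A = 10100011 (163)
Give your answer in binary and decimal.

Mask = ~(1 << 5) = 11011111
Bit 5 of A is 1, so AND-ing with the mask clears it to 0.
  10100011
& 11011111
----------
  10000011

Answer: 10000011 (131)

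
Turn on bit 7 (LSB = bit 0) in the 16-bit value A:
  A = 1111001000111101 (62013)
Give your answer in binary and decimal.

Mask = 1 << 7 = 0000000010000000
Bit 7 of A is 0, so OR-ing with the mask flips it to 1.
  1111001000111101
| 0000000010000000
------------------
  1111001010111101

Answer: 1111001010111101 (62141)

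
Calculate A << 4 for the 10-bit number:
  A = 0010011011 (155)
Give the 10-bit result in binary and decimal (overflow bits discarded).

Shift left by 4: drop the top 4 bit(s), append 4 zero(s) on the right.
  0010011011  ->  discard [0010], keep [011011], append 0000
= 0110110000

Answer: 0110110000 (432)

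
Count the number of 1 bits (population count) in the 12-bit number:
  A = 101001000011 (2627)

101001000011
1-bits at positions (from bit 0 = LSB): 0, 1, 6, 9, 11
Count = 5

Answer: 5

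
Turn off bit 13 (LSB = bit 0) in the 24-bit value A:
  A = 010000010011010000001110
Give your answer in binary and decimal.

Mask = ~(1 << 13) = 111111111101111111111111
Bit 13 of A is 1, so AND-ing with the mask clears it to 0.
  010000010011010000001110
& 111111111101111111111111
--------------------------
  010000010001010000001110

Answer: 010000010001010000001110 (4264974)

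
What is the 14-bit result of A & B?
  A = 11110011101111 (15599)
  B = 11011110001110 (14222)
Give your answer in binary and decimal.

Apply & to each column (1 only where both bits are 1):
  11110011101111
& 11011110001110
----------------
  11010010001110

Answer: 11010010001110 (13454)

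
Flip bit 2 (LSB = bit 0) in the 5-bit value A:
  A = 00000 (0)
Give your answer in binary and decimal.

Mask = 1 << 2 = 00100
Bit 2 of A is 0; XOR with the mask flips it to 1.
  00000
^ 00100
-------
  00100

Answer: 00100 (4)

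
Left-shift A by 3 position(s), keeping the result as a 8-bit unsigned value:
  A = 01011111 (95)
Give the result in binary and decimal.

Shift left by 3: drop the top 3 bit(s), append 3 zero(s) on the right.
  01011111  ->  discard [010], keep [11111], append 000
= 11111000

Answer: 11111000 (248)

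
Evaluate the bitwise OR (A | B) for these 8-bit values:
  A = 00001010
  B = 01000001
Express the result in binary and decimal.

Apply | to each column (1 where either bit is 1):
  00001010
| 01000001
----------
  01001011

Answer: 01001011 (75)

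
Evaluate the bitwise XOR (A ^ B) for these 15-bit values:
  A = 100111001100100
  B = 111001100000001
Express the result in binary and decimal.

Apply ^ to each column (1 where bits differ):
  100111001100100
^ 111001100000001
-----------------
  011110101100101

Answer: 011110101100101 (15717)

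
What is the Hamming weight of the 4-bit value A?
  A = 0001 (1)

0001
1-bits at positions (from bit 0 = LSB): 0
Count = 1

Answer: 1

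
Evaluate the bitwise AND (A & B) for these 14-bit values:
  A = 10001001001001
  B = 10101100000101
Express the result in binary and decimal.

Apply & to each column (1 only where both bits are 1):
  10001001001001
& 10101100000101
----------------
  10001000000001

Answer: 10001000000001 (8705)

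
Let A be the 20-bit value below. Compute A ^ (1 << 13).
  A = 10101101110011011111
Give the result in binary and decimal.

Mask = 1 << 13 = 00000010000000000000
Bit 13 of A is 0; XOR with the mask flips it to 1.
  10101101110011011111
^ 00000010000000000000
----------------------
  10101111110011011111

Answer: 10101111110011011111 (720095)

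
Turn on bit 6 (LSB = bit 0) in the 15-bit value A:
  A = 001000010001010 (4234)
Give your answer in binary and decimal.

Mask = 1 << 6 = 000000001000000
Bit 6 of A is 0, so OR-ing with the mask flips it to 1.
  001000010001010
| 000000001000000
-----------------
  001000011001010

Answer: 001000011001010 (4298)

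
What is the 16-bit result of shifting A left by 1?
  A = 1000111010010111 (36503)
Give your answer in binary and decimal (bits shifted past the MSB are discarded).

Shift left by 1: drop the top 1 bit(s), append 1 zero(s) on the right.
  1000111010010111  ->  discard [1], keep [000111010010111], append 0
= 0001110100101110

Answer: 0001110100101110 (7470)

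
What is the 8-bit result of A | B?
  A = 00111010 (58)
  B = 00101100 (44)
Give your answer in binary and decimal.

Apply | to each column (1 where either bit is 1):
  00111010
| 00101100
----------
  00111110

Answer: 00111110 (62)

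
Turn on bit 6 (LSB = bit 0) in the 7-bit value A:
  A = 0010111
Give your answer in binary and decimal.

Mask = 1 << 6 = 1000000
Bit 6 of A is 0, so OR-ing with the mask flips it to 1.
  0010111
| 1000000
---------
  1010111

Answer: 1010111 (87)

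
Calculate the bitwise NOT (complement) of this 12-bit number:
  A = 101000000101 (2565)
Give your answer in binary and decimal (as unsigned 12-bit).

Flip each bit (0->1, 1->0):
  101000000101
  010111111010

Answer: 010111111010 (1530)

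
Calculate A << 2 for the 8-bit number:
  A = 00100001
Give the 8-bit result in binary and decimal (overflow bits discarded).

Shift left by 2: drop the top 2 bit(s), append 2 zero(s) on the right.
  00100001  ->  discard [00], keep [100001], append 00
= 10000100

Answer: 10000100 (132)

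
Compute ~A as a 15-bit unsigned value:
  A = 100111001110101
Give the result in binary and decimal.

Flip each bit (0->1, 1->0):
  100111001110101
  011000110001010

Answer: 011000110001010 (12682)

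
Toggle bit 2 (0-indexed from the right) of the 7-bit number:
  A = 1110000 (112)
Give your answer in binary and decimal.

Mask = 1 << 2 = 0000100
Bit 2 of A is 0; XOR with the mask flips it to 1.
  1110000
^ 0000100
---------
  1110100

Answer: 1110100 (116)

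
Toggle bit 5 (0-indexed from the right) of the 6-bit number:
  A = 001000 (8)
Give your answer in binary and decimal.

Mask = 1 << 5 = 100000
Bit 5 of A is 0; XOR with the mask flips it to 1.
  001000
^ 100000
--------
  101000

Answer: 101000 (40)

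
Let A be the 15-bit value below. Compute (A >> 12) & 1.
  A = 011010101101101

Bit 12 is the 13th from the right.
  011010101101101
    ^
That bit is 1.

Answer: 1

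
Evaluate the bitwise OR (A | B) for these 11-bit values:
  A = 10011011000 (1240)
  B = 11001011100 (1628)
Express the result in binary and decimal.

Apply | to each column (1 where either bit is 1):
  10011011000
| 11001011100
-------------
  11011011100

Answer: 11011011100 (1756)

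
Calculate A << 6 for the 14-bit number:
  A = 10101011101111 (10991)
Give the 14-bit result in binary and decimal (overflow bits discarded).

Shift left by 6: drop the top 6 bit(s), append 6 zero(s) on the right.
  10101011101111  ->  discard [101010], keep [11101111], append 000000
= 11101111000000

Answer: 11101111000000 (15296)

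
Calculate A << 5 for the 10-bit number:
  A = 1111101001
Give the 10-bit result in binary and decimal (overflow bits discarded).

Shift left by 5: drop the top 5 bit(s), append 5 zero(s) on the right.
  1111101001  ->  discard [11111], keep [01001], append 00000
= 0100100000

Answer: 0100100000 (288)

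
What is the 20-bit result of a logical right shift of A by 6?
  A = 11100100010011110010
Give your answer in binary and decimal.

Logical shift right by 6: drop the bottom 6 bit(s), prepend 6 zero(s) on the left.
  11100100010011110010  ->  keep [11100100010011], discard [110010], prepend 000000
= 00000011100100010011

Answer: 00000011100100010011 (14611)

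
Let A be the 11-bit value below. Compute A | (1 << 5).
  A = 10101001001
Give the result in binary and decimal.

Mask = 1 << 5 = 00000100000
Bit 5 of A is 0, so OR-ing with the mask flips it to 1.
  10101001001
| 00000100000
-------------
  10101101001

Answer: 10101101001 (1385)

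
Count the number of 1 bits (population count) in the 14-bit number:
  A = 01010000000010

01010000000010
1-bits at positions (from bit 0 = LSB): 1, 10, 12
Count = 3

Answer: 3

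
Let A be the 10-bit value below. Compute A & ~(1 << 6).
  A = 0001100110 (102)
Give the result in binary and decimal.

Mask = ~(1 << 6) = 1110111111
Bit 6 of A is 1, so AND-ing with the mask clears it to 0.
  0001100110
& 1110111111
------------
  0000100110

Answer: 0000100110 (38)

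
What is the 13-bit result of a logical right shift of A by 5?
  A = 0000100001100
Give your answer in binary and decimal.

Logical shift right by 5: drop the bottom 5 bit(s), prepend 5 zero(s) on the left.
  0000100001100  ->  keep [00001000], discard [01100], prepend 00000
= 0000000001000

Answer: 0000000001000 (8)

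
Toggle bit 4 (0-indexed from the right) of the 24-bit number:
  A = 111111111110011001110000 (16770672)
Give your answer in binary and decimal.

Mask = 1 << 4 = 000000000000000000010000
Bit 4 of A is 1; XOR with the mask flips it to 0.
  111111111110011001110000
^ 000000000000000000010000
--------------------------
  111111111110011001100000

Answer: 111111111110011001100000 (16770656)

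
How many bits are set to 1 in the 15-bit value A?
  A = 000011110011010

000011110011010
1-bits at positions (from bit 0 = LSB): 1, 3, 4, 7, 8, 9, 10
Count = 7

Answer: 7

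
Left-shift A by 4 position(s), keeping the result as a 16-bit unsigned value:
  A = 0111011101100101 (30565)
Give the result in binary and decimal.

Shift left by 4: drop the top 4 bit(s), append 4 zero(s) on the right.
  0111011101100101  ->  discard [0111], keep [011101100101], append 0000
= 0111011001010000

Answer: 0111011001010000 (30288)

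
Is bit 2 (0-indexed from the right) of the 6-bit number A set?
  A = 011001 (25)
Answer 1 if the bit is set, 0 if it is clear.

Bit 2 is the 3rd from the right.
  011001
     ^
That bit is 0.

Answer: 0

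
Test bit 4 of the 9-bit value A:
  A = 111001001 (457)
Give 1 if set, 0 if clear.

Bit 4 is the 5th from the right.
  111001001
      ^
That bit is 0.

Answer: 0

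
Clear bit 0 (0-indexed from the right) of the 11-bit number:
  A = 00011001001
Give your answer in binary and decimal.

Mask = ~(1 << 0) = 11111111110
Bit 0 of A is 1, so AND-ing with the mask clears it to 0.
  00011001001
& 11111111110
-------------
  00011001000

Answer: 00011001000 (200)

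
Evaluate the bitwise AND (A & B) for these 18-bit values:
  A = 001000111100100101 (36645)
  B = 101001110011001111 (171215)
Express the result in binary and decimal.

Apply & to each column (1 only where both bits are 1):
  001000111100100101
& 101001110011001111
--------------------
  001000110000000101

Answer: 001000110000000101 (35845)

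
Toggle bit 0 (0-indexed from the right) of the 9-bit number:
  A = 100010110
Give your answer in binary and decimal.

Mask = 1 << 0 = 000000001
Bit 0 of A is 0; XOR with the mask flips it to 1.
  100010110
^ 000000001
-----------
  100010111

Answer: 100010111 (279)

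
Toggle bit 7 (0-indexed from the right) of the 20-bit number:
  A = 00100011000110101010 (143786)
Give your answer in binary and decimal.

Mask = 1 << 7 = 00000000000010000000
Bit 7 of A is 1; XOR with the mask flips it to 0.
  00100011000110101010
^ 00000000000010000000
----------------------
  00100011000100101010

Answer: 00100011000100101010 (143658)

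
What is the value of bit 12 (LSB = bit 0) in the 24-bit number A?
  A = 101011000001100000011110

Bit 12 is the 13th from the right.
  101011000001100000011110
             ^
That bit is 1.

Answer: 1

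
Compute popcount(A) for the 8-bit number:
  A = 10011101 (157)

10011101
1-bits at positions (from bit 0 = LSB): 0, 2, 3, 4, 7
Count = 5

Answer: 5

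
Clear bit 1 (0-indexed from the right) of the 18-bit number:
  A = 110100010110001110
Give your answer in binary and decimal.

Mask = ~(1 << 1) = 111111111111111101
Bit 1 of A is 1, so AND-ing with the mask clears it to 0.
  110100010110001110
& 111111111111111101
--------------------
  110100010110001100

Answer: 110100010110001100 (214412)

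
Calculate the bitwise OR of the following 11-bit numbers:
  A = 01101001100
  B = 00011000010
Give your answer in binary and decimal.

Apply | to each column (1 where either bit is 1):
  01101001100
| 00011000010
-------------
  01111001110

Answer: 01111001110 (974)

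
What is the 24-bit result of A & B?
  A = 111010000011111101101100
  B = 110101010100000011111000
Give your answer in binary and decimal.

Apply & to each column (1 only where both bits are 1):
  111010000011111101101100
& 110101010100000011111000
--------------------------
  110000000000000001101000

Answer: 110000000000000001101000 (12583016)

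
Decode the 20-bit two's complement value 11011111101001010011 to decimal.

MSB is 1, so the value is negative. Find the magnitude:
1. Invert bits:  00100000010110101100
2. Add 1:        00100000010110101101  = 132525
3. Apply sign:   -132525

Answer: -132525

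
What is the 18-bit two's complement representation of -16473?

1. Binary of +16473:  000100000001011001
2. Invert bits:     111011111110100110
3. Add 1:           111011111110100111

Answer: 111011111110100111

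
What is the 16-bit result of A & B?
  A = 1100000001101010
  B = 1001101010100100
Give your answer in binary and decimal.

Apply & to each column (1 only where both bits are 1):
  1100000001101010
& 1001101010100100
------------------
  1000000000100000

Answer: 1000000000100000 (32800)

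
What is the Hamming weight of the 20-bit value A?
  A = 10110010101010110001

10110010101010110001
1-bits at positions (from bit 0 = LSB): 0, 4, 5, 7, 9, 11, 13, 16, 17, 19
Count = 10

Answer: 10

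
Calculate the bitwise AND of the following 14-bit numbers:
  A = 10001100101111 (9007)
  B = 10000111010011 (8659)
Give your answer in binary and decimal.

Apply & to each column (1 only where both bits are 1):
  10001100101111
& 10000111010011
----------------
  10000100000011

Answer: 10000100000011 (8451)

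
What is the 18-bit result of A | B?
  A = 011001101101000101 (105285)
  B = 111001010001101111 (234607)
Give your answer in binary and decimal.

Apply | to each column (1 where either bit is 1):
  011001101101000101
| 111001010001101111
--------------------
  111001111101101111

Answer: 111001111101101111 (237423)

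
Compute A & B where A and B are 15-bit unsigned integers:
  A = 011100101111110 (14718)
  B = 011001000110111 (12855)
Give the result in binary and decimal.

Apply & to each column (1 only where both bits are 1):
  011100101111110
& 011001000110111
-----------------
  011000000110110

Answer: 011000000110110 (12342)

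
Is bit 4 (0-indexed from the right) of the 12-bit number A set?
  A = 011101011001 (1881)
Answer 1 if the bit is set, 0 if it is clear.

Bit 4 is the 5th from the right.
  011101011001
         ^
That bit is 1.

Answer: 1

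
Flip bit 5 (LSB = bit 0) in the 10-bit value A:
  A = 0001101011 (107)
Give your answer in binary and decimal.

Mask = 1 << 5 = 0000100000
Bit 5 of A is 1; XOR with the mask flips it to 0.
  0001101011
^ 0000100000
------------
  0001001011

Answer: 0001001011 (75)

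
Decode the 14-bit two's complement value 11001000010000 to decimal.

MSB is 1, so the value is negative. Find the magnitude:
1. Invert bits:  00110111101111
2. Add 1:        00110111110000  = 3568
3. Apply sign:   -3568

Answer: -3568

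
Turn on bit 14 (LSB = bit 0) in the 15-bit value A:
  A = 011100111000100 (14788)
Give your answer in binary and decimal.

Mask = 1 << 14 = 100000000000000
Bit 14 of A is 0, so OR-ing with the mask flips it to 1.
  011100111000100
| 100000000000000
-----------------
  111100111000100

Answer: 111100111000100 (31172)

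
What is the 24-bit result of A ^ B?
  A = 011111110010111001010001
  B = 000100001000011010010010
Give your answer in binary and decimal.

Apply ^ to each column (1 where bits differ):
  011111110010111001010001
^ 000100001000011010010010
--------------------------
  011011111010100011000011

Answer: 011011111010100011000011 (7317699)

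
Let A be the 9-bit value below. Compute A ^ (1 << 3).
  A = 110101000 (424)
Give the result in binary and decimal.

Mask = 1 << 3 = 000001000
Bit 3 of A is 1; XOR with the mask flips it to 0.
  110101000
^ 000001000
-----------
  110100000

Answer: 110100000 (416)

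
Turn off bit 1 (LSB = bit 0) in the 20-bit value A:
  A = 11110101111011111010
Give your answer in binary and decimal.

Mask = ~(1 << 1) = 11111111111111111101
Bit 1 of A is 1, so AND-ing with the mask clears it to 0.
  11110101111011111010
& 11111111111111111101
----------------------
  11110101111011111000

Answer: 11110101111011111000 (1007352)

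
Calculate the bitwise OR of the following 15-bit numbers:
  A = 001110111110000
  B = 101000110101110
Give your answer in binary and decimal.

Apply | to each column (1 where either bit is 1):
  001110111110000
| 101000110101110
-----------------
  101110111111110

Answer: 101110111111110 (24062)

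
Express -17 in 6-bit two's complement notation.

1. Binary of +17:  010001
2. Invert bits:     101110
3. Add 1:           101111

Answer: 101111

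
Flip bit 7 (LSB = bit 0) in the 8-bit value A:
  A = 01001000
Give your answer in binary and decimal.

Mask = 1 << 7 = 10000000
Bit 7 of A is 0; XOR with the mask flips it to 1.
  01001000
^ 10000000
----------
  11001000

Answer: 11001000 (200)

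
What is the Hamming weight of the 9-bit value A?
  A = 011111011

011111011
1-bits at positions (from bit 0 = LSB): 0, 1, 3, 4, 5, 6, 7
Count = 7

Answer: 7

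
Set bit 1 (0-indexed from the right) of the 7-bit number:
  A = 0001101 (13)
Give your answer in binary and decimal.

Mask = 1 << 1 = 0000010
Bit 1 of A is 0, so OR-ing with the mask flips it to 1.
  0001101
| 0000010
---------
  0001111

Answer: 0001111 (15)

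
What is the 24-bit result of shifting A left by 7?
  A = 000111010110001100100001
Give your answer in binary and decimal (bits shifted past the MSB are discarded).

Shift left by 7: drop the top 7 bit(s), append 7 zero(s) on the right.
  000111010110001100100001  ->  discard [0001110], keep [10110001100100001], append 0000000
= 101100011001000010000000

Answer: 101100011001000010000000 (11636864)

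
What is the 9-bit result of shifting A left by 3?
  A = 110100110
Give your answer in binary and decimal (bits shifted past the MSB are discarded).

Shift left by 3: drop the top 3 bit(s), append 3 zero(s) on the right.
  110100110  ->  discard [110], keep [100110], append 000
= 100110000

Answer: 100110000 (304)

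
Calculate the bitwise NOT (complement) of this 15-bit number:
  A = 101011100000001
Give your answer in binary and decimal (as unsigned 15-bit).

Flip each bit (0->1, 1->0):
  101011100000001
  010100011111110

Answer: 010100011111110 (10494)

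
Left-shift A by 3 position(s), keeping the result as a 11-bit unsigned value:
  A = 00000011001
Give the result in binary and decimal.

Shift left by 3: drop the top 3 bit(s), append 3 zero(s) on the right.
  00000011001  ->  discard [000], keep [00011001], append 000
= 00011001000

Answer: 00011001000 (200)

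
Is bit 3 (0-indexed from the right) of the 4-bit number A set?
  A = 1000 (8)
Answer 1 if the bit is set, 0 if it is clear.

Bit 3 is the 4th from the right.
  1000
  ^
That bit is 1.

Answer: 1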